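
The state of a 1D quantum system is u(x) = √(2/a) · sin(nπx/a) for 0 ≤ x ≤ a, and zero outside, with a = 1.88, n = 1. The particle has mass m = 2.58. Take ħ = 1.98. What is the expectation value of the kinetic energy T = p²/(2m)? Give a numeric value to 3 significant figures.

T = −(ħ²/2m) d²/dx², so ⟨T⟩ = −(ħ²/2m) ∫ u*·u'' dx; with m = 2.58.
d/dx sin(nπx/a) = (nπ/a)·cos(nπx/a) and d²/dx² sin(nπx/a) = −(nπ/a)²·sin(nπx/a); on 0 ≤ x ≤ a, ∫sin²(nπx/a) dx = a/2 and ∫sin(nπx/a)·cos(nπx/a) dx = 0.
⟨T⟩ = 2.1216.

2.12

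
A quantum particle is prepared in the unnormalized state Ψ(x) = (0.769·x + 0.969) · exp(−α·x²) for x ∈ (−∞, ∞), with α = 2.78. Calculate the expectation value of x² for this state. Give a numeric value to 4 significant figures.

⟨x²⟩ = ∫ x²·|Ψ|² dx / ∫|Ψ|² dx (integrals over the domain).
Expand each integrand as polynomial × e^(−2αx²) and use ∫x^(2j)·e^(−2αx²) dx = (2j−1)!!/(4α)^j · √(π/(2α)), odd powers → 0; here √(π/(2α)) = 0.75169.
State is unnormalized: ∫|Ψ|² dx = 0.74578, and ∫Ψ*·x²·Ψ dx = 0.074256, so ⟨x²⟩ = 0.074256 / 0.74578.
⟨x²⟩ = 0.099569.

0.09957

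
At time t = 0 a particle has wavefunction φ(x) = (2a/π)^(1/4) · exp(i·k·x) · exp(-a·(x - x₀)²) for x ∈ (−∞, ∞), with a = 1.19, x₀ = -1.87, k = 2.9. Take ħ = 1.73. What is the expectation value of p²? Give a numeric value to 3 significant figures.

28.7

p² φ = −ħ² d²φ/dx²; ⟨p²⟩ = −ħ² ∫ φ*·φ'' dx.
Gaussian moments (u = x − x₀): ∫u^(2j)·e^(−2au²) du = (2j−1)!!/(4a)^j · √(π/(2a)), odd powers integrate to 0; here √(π/(2a)) = 1.1489. Derivatives: φ′ = (ik − 2au)·φ, φ″ = ((ik − 2au)² − 2a)·φ; the odd-in-u pieces drop out.
⟨p²⟩ = 28.732.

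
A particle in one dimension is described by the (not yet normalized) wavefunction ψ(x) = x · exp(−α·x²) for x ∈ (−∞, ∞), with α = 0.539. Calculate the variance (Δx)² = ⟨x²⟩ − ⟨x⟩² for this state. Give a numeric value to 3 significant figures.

1.39

Compute ⟨x⟩ and ⟨x²⟩ separately, then (Δx)² = ⟨x²⟩ − ⟨x⟩².
Expand each integrand as polynomial × e^(−2αx²) and use ∫x^(2j)·e^(−2αx²) dx = (2j−1)!!/(4α)^j · √(π/(2α)), odd powers → 0; here √(π/(2α)) = 1.7071.
Normalization: ∫|ψ|² dx = 0.79180.
⟨x⟩ = 0.0000 and ⟨x²⟩ = 1.3915.
(Δx)² = 1.3915 − (0.0000)² = 1.3915.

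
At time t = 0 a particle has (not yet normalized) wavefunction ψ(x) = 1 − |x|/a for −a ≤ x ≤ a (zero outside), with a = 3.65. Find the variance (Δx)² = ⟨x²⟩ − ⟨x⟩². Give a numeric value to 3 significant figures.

1.33

Compute ⟨x⟩ and ⟨x²⟩ separately, then (Δx)² = ⟨x²⟩ − ⟨x⟩².
ψ is even, so ∫ over [−a, a] = 2∫₀ᵃ with ψ = 1 − x/a there: ∫₀ᵃ (1 − x/a)² dx = a/3, ∫₀ᵃ x²(1 − x/a)² dx = a³/30, ∫₀ᵃ x⁴(1 − x/a)² dx = a⁵/105.
Normalization: ∫|ψ|² dx = 2.4333.
⟨x⟩ = 0.0000 and ⟨x²⟩ = 1.3323.
(Δx)² = 1.3323 − (0.0000)² = 1.3323.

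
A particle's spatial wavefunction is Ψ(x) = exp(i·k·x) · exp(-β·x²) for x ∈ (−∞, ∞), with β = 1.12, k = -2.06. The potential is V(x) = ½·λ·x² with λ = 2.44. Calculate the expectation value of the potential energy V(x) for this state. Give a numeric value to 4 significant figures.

0.2723

⟨V⟩ = ∫ V(x)·|Ψ|² dx / ∫|Ψ|² dx.
Gaussian moments: ∫x^(2j)·e^(−2βx²) dx = (2j−1)!!/(4β)^j · √(π/(2β)), odd powers integrate to 0; here √(π/(2β)) = 1.1843.
State is unnormalized: ∫|Ψ|² dx = 1.1843, and ∫Ψ*·V(x)·Ψ dx = 0.32250, so ⟨V⟩ = 0.32250 / 1.1843.
⟨V⟩ = 0.27232.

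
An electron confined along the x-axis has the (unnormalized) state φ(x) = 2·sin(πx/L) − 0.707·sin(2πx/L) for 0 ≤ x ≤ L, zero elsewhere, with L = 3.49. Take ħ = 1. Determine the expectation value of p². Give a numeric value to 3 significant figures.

1.08

p² φ = −ħ² d²φ/dx²; ⟨p²⟩ = −ħ² ∫ φ*·φ'' dx / ∫|φ|² dx.
d²/dx² sin(jπx/L) = −(jπ/L)²·sin(jπx/L); on 0 ≤ x ≤ L, ∫sin²(jπx/L) dx = L/2 and ∫sin(jπx/L)·sin(lπx/L) dx = 0 for j ≠ l, so only diagonal terms survive in ∫|φ|² and ∫φ·φ″; ∫φ·φ′ dx = [φ²/2] between the walls = 0.
State is unnormalized: ∫|φ|² dx = 7.8522, and ∫φ*·(−ħ² φ'') dx = 8.4830, so ⟨p²⟩ = 8.4830 / 7.8522.
⟨p²⟩ = 1.0803.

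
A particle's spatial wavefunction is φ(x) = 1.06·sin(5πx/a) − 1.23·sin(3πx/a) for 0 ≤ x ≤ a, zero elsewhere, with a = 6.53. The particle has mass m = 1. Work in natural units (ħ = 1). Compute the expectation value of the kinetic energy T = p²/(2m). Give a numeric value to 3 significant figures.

1.83

T = −(ħ²/2m) d²/dx², so ⟨T⟩ = −(ħ²/2m) ∫ φ*·φ'' dx / ∫|φ|² dx; with m = 1.
d²/dx² sin(jπx/a) = −(jπ/a)²·sin(jπx/a); on 0 ≤ x ≤ a, ∫sin²(jπx/a) dx = a/2 and ∫sin(jπx/a)·sin(lπx/a) dx = 0 for j ≠ l, so only diagonal terms survive in ∫|φ|² and ∫φ·φ″; ∫φ·φ′ dx = [φ²/2] between the walls = 0.
State is unnormalized: ∫|φ|² dx = 8.6082, and ∫φ*·(−ħ²/2m · φ'') dx = 15.759, so ⟨T⟩ = 15.759 / 8.6082.
⟨T⟩ = 1.8307.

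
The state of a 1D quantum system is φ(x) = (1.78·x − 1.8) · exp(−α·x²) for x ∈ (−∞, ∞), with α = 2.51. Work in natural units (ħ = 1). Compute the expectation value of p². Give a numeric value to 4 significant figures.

p² φ = −ħ² d²φ/dx²; ⟨p²⟩ = −ħ² ∫ φ*·φ'' dx / ∫|φ|² dx.
Expand each integrand as polynomial × e^(−2αx²) and use ∫x^(2j)·e^(−2αx²) dx = (2j−1)!!/(4α)^j · √(π/(2α)), odd powers → 0; here √(π/(2α)) = 0.79108. Differentiate with the product rule, d/dx e^(−αx²) = −2αx·e^(−αx²).
State is unnormalized: ∫|φ|² dx = 2.8128, and ∫φ*·(−ħ² φ'') dx = 8.3133, so ⟨p²⟩ = 8.3133 / 2.8128.
⟨p²⟩ = 2.9556.

2.956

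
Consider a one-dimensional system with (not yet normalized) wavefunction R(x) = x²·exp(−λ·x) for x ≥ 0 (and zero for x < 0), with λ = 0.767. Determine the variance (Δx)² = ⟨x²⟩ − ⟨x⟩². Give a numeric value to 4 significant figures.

2.125

Compute ⟨x⟩ and ⟨x²⟩ separately, then (Δx)² = ⟨x²⟩ − ⟨x⟩².
Every integrand reduces to terms xʲ·e^(−2λx) on [0, ∞); use ∫₀^∞ xʲ·e^(−2λx) dx = j!/(2λ)^(j+1).
Normalization: ∫|R|² dx = 2.8254.
⟨x⟩ = 3.2595 and ⟨x²⟩ = 12.749.
(Δx)² = 12.749 − (3.2595)² = 2.1248.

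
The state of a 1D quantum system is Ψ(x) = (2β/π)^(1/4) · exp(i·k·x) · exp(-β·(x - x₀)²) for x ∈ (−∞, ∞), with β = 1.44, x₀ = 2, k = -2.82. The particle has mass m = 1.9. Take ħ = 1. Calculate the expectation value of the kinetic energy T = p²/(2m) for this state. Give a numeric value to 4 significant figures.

T = −(ħ²/2m) d²/dx², so ⟨T⟩ = −(ħ²/2m) ∫ Ψ*·Ψ'' dx; with m = 1.9.
Gaussian moments (u = x − x₀): ∫u^(2j)·e^(−2βu²) du = (2j−1)!!/(4β)^j · √(π/(2β)), odd powers integrate to 0; here √(π/(2β)) = 1.0444. Derivatives: Ψ′ = (ik − 2βu)·Ψ, Ψ″ = ((ik − 2βu)² − 2β)·Ψ; the odd-in-u pieces drop out.
⟨T⟩ = 2.4717.

2.472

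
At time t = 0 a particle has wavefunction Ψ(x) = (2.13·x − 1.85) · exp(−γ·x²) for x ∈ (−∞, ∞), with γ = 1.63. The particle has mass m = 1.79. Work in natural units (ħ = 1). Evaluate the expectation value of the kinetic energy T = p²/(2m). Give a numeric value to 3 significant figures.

0.609

T = −(ħ²/2m) d²/dx², so ⟨T⟩ = −(ħ²/2m) ∫ Ψ*·Ψ'' dx / ∫|Ψ|² dx; with m = 1.79.
Expand each integrand as polynomial × e^(−2γx²) and use ∫x^(2j)·e^(−2γx²) dx = (2j−1)!!/(4γ)^j · √(π/(2γ)), odd powers → 0; here √(π/(2γ)) = 0.98167. Differentiate with the product rule, d/dx e^(−γx²) = −2γx·e^(−γx²).
State is unnormalized: ∫|Ψ|² dx = 4.0429, and ∫Ψ*·(−ħ²/2m · Ψ'') dx = 2.4628, so ⟨T⟩ = 2.4628 / 4.0429.
⟨T⟩ = 0.60917.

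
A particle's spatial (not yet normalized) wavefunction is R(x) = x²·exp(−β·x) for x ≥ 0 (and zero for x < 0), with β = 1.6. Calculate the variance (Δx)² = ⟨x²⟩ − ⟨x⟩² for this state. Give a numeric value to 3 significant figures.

0.488

Compute ⟨x⟩ and ⟨x²⟩ separately, then (Δx)² = ⟨x²⟩ − ⟨x⟩².
Every integrand reduces to terms xʲ·e^(−2βx) on [0, ∞); use ∫₀^∞ xʲ·e^(−2βx) dx = j!/(2β)^(j+1).
Normalization: ∫|R|² dx = 0.071526.
⟨x⟩ = 1.5625 and ⟨x²⟩ = 2.9297.
(Δx)² = 2.9297 − (1.5625)² = 0.48828.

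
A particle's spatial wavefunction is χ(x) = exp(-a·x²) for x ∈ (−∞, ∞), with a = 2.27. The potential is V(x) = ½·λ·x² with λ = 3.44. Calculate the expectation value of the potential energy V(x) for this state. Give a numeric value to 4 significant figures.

0.1894

⟨V⟩ = ∫ V(x)·|χ|² dx / ∫|χ|² dx.
Gaussian moments: ∫x^(2j)·e^(−2ax²) dx = (2j−1)!!/(4a)^j · √(π/(2a)), odd powers integrate to 0; here √(π/(2a)) = 0.83185.
State is unnormalized: ∫|χ|² dx = 0.83185, and ∫χ*·V(x)·χ dx = 0.15758, so ⟨V⟩ = 0.15758 / 0.83185.
⟨V⟩ = 0.18943.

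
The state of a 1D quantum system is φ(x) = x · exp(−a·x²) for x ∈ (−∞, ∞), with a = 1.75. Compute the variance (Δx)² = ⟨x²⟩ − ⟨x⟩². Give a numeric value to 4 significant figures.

Compute ⟨x⟩ and ⟨x²⟩ separately, then (Δx)² = ⟨x²⟩ − ⟨x⟩².
Expand each integrand as polynomial × e^(−2ax²) and use ∫x^(2j)·e^(−2ax²) dx = (2j−1)!!/(4a)^j · √(π/(2a)), odd powers → 0; here √(π/(2a)) = 0.94742.
Normalization: ∫|φ|² dx = 0.13535.
⟨x⟩ = 0.0000 and ⟨x²⟩ = 0.42857.
(Δx)² = 0.42857 − (0.0000)² = 0.42857.

0.4286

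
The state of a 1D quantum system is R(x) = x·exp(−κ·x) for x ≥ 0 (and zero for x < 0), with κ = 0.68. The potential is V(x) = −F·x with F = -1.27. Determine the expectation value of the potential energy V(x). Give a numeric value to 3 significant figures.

2.80

⟨V⟩ = ∫ V(x)·|R|² dx / ∫|R|² dx.
Every integrand reduces to terms xʲ·e^(−2κx) on [0, ∞); use ∫₀^∞ xʲ·e^(−2κx) dx = j!/(2κ)^(j+1).
State is unnormalized: ∫|R|² dx = 0.79508, and ∫R*·V(x)·R dx = 2.2274, so ⟨V⟩ = 2.2274 / 0.79508.
⟨V⟩ = 2.8015.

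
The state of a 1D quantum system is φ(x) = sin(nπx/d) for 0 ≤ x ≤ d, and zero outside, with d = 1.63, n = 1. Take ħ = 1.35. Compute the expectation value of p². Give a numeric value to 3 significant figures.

p² φ = −ħ² d²φ/dx²; ⟨p²⟩ = −ħ² ∫ φ*·φ'' dx / ∫|φ|² dx.
d/dx sin(nπx/d) = (nπ/d)·cos(nπx/d) and d²/dx² sin(nπx/d) = −(nπ/d)²·sin(nπx/d); on 0 ≤ x ≤ d, ∫sin²(nπx/d) dx = d/2 and ∫sin(nπx/d)·cos(nπx/d) dx = 0.
State is unnormalized: ∫|φ|² dx = 0.81500, and ∫φ*·(−ħ² φ'') dx = 5.5176, so ⟨p²⟩ = 5.5176 / 0.81500.
⟨p²⟩ = 6.7701.

6.77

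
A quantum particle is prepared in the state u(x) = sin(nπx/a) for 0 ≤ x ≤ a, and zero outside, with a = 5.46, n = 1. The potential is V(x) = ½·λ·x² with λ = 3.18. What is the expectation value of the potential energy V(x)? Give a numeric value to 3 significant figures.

13.4

⟨V⟩ = ∫ V(x)·|u|² dx / ∫|u|² dx.
With sin²θ = (1 − cos2θ)/2 on 0 ≤ x ≤ a: ∫sin²(nπx/a) dx = a/2, ∫x·sin²(nπx/a) dx = a²/4, ∫x²·sin²(nπx/a) dx = a³·(1/6 − 1/(4n²π²)); higher powers xᵏ the same way, integrating xᵏ·cos(2nπx/a) by parts.
State is unnormalized: ∫|u|² dx = 2.7300, and ∫u*·V(x)·u dx = 36.579, so ⟨V⟩ = 36.579 / 2.7300.
⟨V⟩ = 13.399.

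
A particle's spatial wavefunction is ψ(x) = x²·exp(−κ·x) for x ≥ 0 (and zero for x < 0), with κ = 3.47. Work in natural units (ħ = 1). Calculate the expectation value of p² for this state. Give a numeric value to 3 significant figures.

p² ψ = −ħ² d²ψ/dx²; ⟨p²⟩ = −ħ² ∫ ψ*·ψ'' dx / ∫|ψ|² dx.
Differentiate x²·exp(−κ·x) with the product rule; every integrand then reduces to terms xʲ·e^(−2κx) on [0, ∞), with ∫₀^∞ xʲ·e^(−2κx) dx = j!/(2κ)^(j+1).
State is unnormalized: ∫|ψ|² dx = 0.0014908, and ∫ψ*·(−ħ² ψ'') dx = 0.0059834, so ⟨p²⟩ = 0.0059834 / 0.0014908.
⟨p²⟩ = 4.0136.

4.01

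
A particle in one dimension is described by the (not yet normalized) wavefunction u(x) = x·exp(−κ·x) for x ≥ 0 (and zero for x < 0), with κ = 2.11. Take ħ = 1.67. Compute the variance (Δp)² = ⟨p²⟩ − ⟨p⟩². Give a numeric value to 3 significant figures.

Compute ⟨p⟩ and ⟨p²⟩ separately; (Δp)² = ⟨p²⟩ − ⟨p⟩².
Differentiate x·exp(−κ·x) with the product rule; every integrand then reduces to terms xʲ·e^(−2κx) on [0, ∞), with ∫₀^∞ xʲ·e^(−2κx) dx = j!/(2κ)^(j+1).
Normalization: ∫|u|² dx = 0.026613.
⟨p⟩ = 0.0000 and ⟨p²⟩ = 12.416.
(Δp)² = 12.416 − (0.0000)² = 12.416.

12.4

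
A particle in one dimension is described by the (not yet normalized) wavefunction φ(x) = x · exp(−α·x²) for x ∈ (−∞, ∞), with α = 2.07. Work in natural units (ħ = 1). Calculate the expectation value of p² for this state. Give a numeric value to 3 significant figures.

6.21

p² φ = −ħ² d²φ/dx²; ⟨p²⟩ = −ħ² ∫ φ*·φ'' dx / ∫|φ|² dx.
Expand each integrand as polynomial × e^(−2αx²) and use ∫x^(2j)·e^(−2αx²) dx = (2j−1)!!/(4α)^j · √(π/(2α)), odd powers → 0; here √(π/(2α)) = 0.87111. Differentiate with the product rule, d/dx e^(−αx²) = −2αx·e^(−αx²).
State is unnormalized: ∫|φ|² dx = 0.10521, and ∫φ*·(−ħ² φ'') dx = 0.65334, so ⟨p²⟩ = 0.65334 / 0.10521.
⟨p²⟩ = 6.2100.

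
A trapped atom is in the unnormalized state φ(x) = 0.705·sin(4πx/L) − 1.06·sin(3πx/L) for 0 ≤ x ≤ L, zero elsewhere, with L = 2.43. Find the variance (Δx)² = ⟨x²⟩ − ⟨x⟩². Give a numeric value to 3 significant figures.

0.265

Compute ⟨x⟩ and ⟨x²⟩ separately, then (Δx)² = ⟨x²⟩ − ⟨x⟩².
On 0 ≤ x ≤ L (j ≠ l): ∫sin²(jπx/L) dx = L/2, ∫sin(jπx/L)·sin(lπx/L) dx = 0; diagonal moments ∫x·sin²(jπx/L) dx = L²/4, ∫x²·sin²(jπx/L) dx = L³·(1/6 − 1/(4j²π²)); cross terms ∫x·sin(jπx/L)·sin(lπx/L) dx = 0 for j + l even and −4jlL²/(π²(j² − l²)²) for j + l odd, ∫x²·sin(jπx/L)·sin(lπx/L) dx = (−1)^(j+l)·4jlL³/(π²(j² − l²)²); higher powers the same way via product-to-sum and parts.
Normalization: ∫|φ|² dx = 1.9691.
⟨x⟩ = 1.6599 and ⟨x²⟩ = 3.0205.
(Δx)² = 3.0205 − (1.6599)² = 0.26540.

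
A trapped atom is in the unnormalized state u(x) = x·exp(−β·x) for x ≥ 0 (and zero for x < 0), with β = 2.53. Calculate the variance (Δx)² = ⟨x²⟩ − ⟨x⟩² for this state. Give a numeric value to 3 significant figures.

Compute ⟨x⟩ and ⟨x²⟩ separately, then (Δx)² = ⟨x²⟩ − ⟨x⟩².
Every integrand reduces to terms xʲ·e^(−2βx) on [0, ∞); use ∫₀^∞ xʲ·e^(−2βx) dx = j!/(2β)^(j+1).
Normalization: ∫|u|² dx = 0.015438.
⟨x⟩ = 0.59289 and ⟨x²⟩ = 0.46868.
(Δx)² = 0.46868 − (0.59289)² = 0.11717.

0.117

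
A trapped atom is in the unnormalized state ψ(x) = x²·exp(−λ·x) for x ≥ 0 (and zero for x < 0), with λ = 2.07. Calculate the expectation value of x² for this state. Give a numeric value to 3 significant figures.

⟨x²⟩ = ∫ x²·|ψ|² dx / ∫|ψ|² dx (integrals over the domain).
Every integrand reduces to terms xʲ·e^(−2λx) on [0, ∞); use ∫₀^∞ xʲ·e^(−2λx) dx = j!/(2λ)^(j+1).
State is unnormalized: ∫|ψ|² dx = 0.019734, and ∫ψ*·x²·ψ dx = 0.034541, so ⟨x²⟩ = 0.034541 / 0.019734.
⟨x²⟩ = 1.7503.

1.75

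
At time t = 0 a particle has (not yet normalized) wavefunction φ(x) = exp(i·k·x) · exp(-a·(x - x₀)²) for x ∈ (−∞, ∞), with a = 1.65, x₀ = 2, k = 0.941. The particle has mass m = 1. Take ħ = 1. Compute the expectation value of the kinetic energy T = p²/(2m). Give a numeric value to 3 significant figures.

T = −(ħ²/2m) d²/dx², so ⟨T⟩ = −(ħ²/2m) ∫ φ*·φ'' dx / ∫|φ|² dx; with m = 1.
Gaussian moments (u = x − x₀): ∫u^(2j)·e^(−2au²) du = (2j−1)!!/(4a)^j · √(π/(2a)), odd powers integrate to 0; here √(π/(2a)) = 0.97570. Derivatives: φ′ = (ik − 2au)·φ, φ″ = ((ik − 2au)² − 2a)·φ; the odd-in-u pieces drop out.
State is unnormalized: ∫|φ|² dx = 0.97570, and ∫φ*·(−ħ²/2m · φ'') dx = 1.2369, so ⟨T⟩ = 1.2369 / 0.97570.
⟨T⟩ = 1.2677.

1.27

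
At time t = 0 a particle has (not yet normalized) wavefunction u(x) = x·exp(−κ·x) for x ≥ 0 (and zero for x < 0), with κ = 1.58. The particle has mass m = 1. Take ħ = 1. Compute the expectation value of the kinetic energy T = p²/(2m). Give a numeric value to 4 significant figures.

1.248

T = −(ħ²/2m) d²/dx², so ⟨T⟩ = −(ħ²/2m) ∫ u*·u'' dx / ∫|u|² dx; with m = 1.
Differentiate x·exp(−κ·x) with the product rule; every integrand then reduces to terms xʲ·e^(−2κx) on [0, ∞), with ∫₀^∞ xʲ·e^(−2κx) dx = j!/(2κ)^(j+1).
State is unnormalized: ∫|u|² dx = 0.063382, and ∫u*·(−ħ²/2m · u'') dx = 0.079114, so ⟨T⟩ = 0.079114 / 0.063382.
⟨T⟩ = 1.2482.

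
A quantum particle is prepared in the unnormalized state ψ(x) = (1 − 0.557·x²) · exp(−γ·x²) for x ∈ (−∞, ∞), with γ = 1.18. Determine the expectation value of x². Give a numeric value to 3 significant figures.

⟨x²⟩ = ∫ x²·|ψ|² dx / ∫|ψ|² dx (integrals over the domain).
Expand each integrand as polynomial × e^(−2γx²) and use ∫x^(2j)·e^(−2γx²) dx = (2j−1)!!/(4γ)^j · √(π/(2γ)), odd powers → 0; here √(π/(2γ)) = 1.1538.
State is unnormalized: ∫|ψ|² dx = 0.92966, and ∫ψ*·x²·ψ dx = 0.12243, so ⟨x²⟩ = 0.12243 / 0.92966.
⟨x²⟩ = 0.13169.

0.132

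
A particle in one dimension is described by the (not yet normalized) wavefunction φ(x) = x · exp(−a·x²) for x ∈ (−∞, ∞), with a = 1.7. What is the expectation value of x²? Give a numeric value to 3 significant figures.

0.441

⟨x²⟩ = ∫ x²·|φ|² dx / ∫|φ|² dx (integrals over the domain).
Expand each integrand as polynomial × e^(−2ax²) and use ∫x^(2j)·e^(−2ax²) dx = (2j−1)!!/(4a)^j · √(π/(2a)), odd powers → 0; here √(π/(2a)) = 0.96125.
State is unnormalized: ∫|φ|² dx = 0.14136, and ∫φ*·x²·φ dx = 0.062365, so ⟨x²⟩ = 0.062365 / 0.14136.
⟨x²⟩ = 0.44118.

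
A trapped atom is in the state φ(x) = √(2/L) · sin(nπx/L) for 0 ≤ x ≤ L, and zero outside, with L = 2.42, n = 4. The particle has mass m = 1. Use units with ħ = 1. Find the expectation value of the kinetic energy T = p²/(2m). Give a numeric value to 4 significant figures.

13.48

T = −(ħ²/2m) d²/dx², so ⟨T⟩ = −(ħ²/2m) ∫ φ*·φ'' dx; with m = 1.
d/dx sin(nπx/L) = (nπ/L)·cos(nπx/L) and d²/dx² sin(nπx/L) = −(nπ/L)²·sin(nπx/L); on 0 ≤ x ≤ L, ∫sin²(nπx/L) dx = L/2 and ∫sin(nπx/L)·cos(nπx/L) dx = 0.
⟨T⟩ = 13.482.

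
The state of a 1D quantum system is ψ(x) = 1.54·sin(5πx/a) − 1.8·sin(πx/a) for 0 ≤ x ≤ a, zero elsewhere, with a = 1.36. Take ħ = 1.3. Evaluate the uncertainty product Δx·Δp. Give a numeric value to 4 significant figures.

2.933

Δx = √(⟨x²⟩−⟨x⟩²), Δp = √(⟨p²⟩−⟨p⟩²).
On 0 ≤ x ≤ a (j ≠ l): ∫sin²(jπx/a) dx = a/2, ∫sin(jπx/a)·sin(lπx/a) dx = 0; diagonal moments ∫x·sin²(jπx/a) dx = a²/4, ∫x²·sin²(jπx/a) dx = a³·(1/6 − 1/(4j²π²)); cross terms ∫x·sin(jπx/a)·sin(lπx/a) dx = 0 for j + l even and −4jla²/(π²(j² − l²)²) for j + l odd, ∫x²·sin(jπx/a)·sin(lπx/a) dx = (−1)^(j+l)·4jla³/(π²(j² − l²)²); higher powers the same way via product-to-sum and parts. d²/dx² sin(jπx/a) = −(jπ/a)²·sin(jπx/a); on 0 ≤ x ≤ a, ∫sin²(jπx/a) dx = a/2 and ∫sin(jπx/a)·sin(lπx/a) dx = 0 for j ≠ l, so only diagonal terms survive in ∫|ψ|² and ∫ψ·ψ″; ∫ψ·ψ′ dx = [ψ²/2] between the walls = 0.
Normalization: ∫|ψ|² dx = 3.8159.
⟨x⟩ = 0.68000, ⟨x²⟩ = 0.54799 ⇒ Δx = 0.29256.
⟨p⟩ = 0.0000, ⟨p²⟩ = 100.49 ⇒ Δp = 10.024.
Δx·Δp = 2.9327.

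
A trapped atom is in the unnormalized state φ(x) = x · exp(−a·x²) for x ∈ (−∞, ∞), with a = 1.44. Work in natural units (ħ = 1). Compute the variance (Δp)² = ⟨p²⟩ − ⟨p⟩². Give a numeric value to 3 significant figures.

Compute ⟨p⟩ and ⟨p²⟩ separately; (Δp)² = ⟨p²⟩ − ⟨p⟩².
Expand each integrand as polynomial × e^(−2ax²) and use ∫x^(2j)·e^(−2ax²) dx = (2j−1)!!/(4a)^j · √(π/(2a)), odd powers → 0; here √(π/(2a)) = 1.0444. Differentiate with the product rule, d/dx e^(−ax²) = −2ax·e^(−ax²).
Normalization: ∫|φ|² dx = 0.18132.
⟨p⟩ = 0.0000 and ⟨p²⟩ = 4.3200.
(Δp)² = 4.3200 − (0.0000)² = 4.3200.

4.32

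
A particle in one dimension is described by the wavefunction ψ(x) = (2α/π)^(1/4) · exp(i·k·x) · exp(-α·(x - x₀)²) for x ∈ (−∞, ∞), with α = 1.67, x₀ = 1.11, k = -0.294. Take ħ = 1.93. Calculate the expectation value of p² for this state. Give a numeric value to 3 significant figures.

6.54

p² ψ = −ħ² d²ψ/dx²; ⟨p²⟩ = −ħ² ∫ ψ*·ψ'' dx.
Gaussian moments (u = x − x₀): ∫u^(2j)·e^(−2αu²) du = (2j−1)!!/(4α)^j · √(π/(2α)), odd powers integrate to 0; here √(π/(2α)) = 0.96984. Derivatives: ψ′ = (ik − 2αu)·ψ, ψ″ = ((ik − 2αu)² − 2α)·ψ; the odd-in-u pieces drop out.
⟨p²⟩ = 6.5425.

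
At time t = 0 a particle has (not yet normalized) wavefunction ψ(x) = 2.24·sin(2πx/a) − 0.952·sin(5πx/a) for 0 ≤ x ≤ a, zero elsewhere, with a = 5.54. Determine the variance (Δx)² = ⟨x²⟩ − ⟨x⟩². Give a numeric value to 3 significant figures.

Compute ⟨x⟩ and ⟨x²⟩ separately, then (Δx)² = ⟨x²⟩ − ⟨x⟩².
On 0 ≤ x ≤ a (j ≠ l): ∫sin²(jπx/a) dx = a/2, ∫sin(jπx/a)·sin(lπx/a) dx = 0; diagonal moments ∫x·sin²(jπx/a) dx = a²/4, ∫x²·sin²(jπx/a) dx = a³·(1/6 − 1/(4j²π²)); cross terms ∫x·sin(jπx/a)·sin(lπx/a) dx = 0 for j + l even and −4jla²/(π²(j² − l²)²) for j + l odd, ∫x²·sin(jπx/a)·sin(lπx/a) dx = (−1)^(j+l)·4jla³/(π²(j² − l²)²); higher powers the same way via product-to-sum and parts.
Normalization: ∫|ψ|² dx = 16.409.
⟨x⟩ = 2.8433 and ⟨x²⟩ = 10.298.
(Δx)² = 10.298 − (2.8433)² = 2.2135.

2.21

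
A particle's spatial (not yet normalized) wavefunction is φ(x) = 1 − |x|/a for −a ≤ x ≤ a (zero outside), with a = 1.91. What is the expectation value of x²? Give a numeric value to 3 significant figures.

0.365

⟨x²⟩ = ∫ x²·|φ|² dx / ∫|φ|² dx (integrals over the domain).
φ is even, so ∫ over [−a, a] = 2∫₀ᵃ with φ = 1 − x/a there: ∫₀ᵃ (1 − x/a)² dx = a/3, ∫₀ᵃ x²(1 − x/a)² dx = a³/30, ∫₀ᵃ x⁴(1 − x/a)² dx = a⁵/105.
State is unnormalized: ∫|φ|² dx = 1.2733, and ∫φ*·x²·φ dx = 0.46452, so ⟨x²⟩ = 0.46452 / 1.2733.
⟨x²⟩ = 0.36481.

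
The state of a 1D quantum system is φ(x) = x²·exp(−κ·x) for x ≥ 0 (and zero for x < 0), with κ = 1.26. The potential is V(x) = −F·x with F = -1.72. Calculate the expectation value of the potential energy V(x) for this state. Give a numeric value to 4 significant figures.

3.413

⟨V⟩ = ∫ V(x)·|φ|² dx / ∫|φ|² dx.
Every integrand reduces to terms xʲ·e^(−2κx) on [0, ∞); use ∫₀^∞ xʲ·e^(−2κx) dx = j!/(2κ)^(j+1).
State is unnormalized: ∫|φ|² dx = 0.23616, and ∫φ*·V(x)·φ dx = 0.80595, so ⟨V⟩ = 0.80595 / 0.23616.
⟨V⟩ = 3.4127.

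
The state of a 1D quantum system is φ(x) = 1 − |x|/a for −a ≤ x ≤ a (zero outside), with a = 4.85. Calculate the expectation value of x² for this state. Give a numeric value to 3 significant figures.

⟨x²⟩ = ∫ x²·|φ|² dx / ∫|φ|² dx (integrals over the domain).
φ is even, so ∫ over [−a, a] = 2∫₀ᵃ with φ = 1 − x/a there: ∫₀ᵃ (1 − x/a)² dx = a/3, ∫₀ᵃ x²(1 − x/a)² dx = a³/30, ∫₀ᵃ x⁴(1 − x/a)² dx = a⁵/105.
State is unnormalized: ∫|φ|² dx = 3.2333, and ∫φ*·x²·φ dx = 7.6056, so ⟨x²⟩ = 7.6056 / 3.2333.
⟨x²⟩ = 2.3523.

2.35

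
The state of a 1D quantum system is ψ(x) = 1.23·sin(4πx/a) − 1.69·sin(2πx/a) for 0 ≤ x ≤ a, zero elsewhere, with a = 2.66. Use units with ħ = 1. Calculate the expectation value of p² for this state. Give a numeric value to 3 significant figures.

11.4

p² ψ = −ħ² d²ψ/dx²; ⟨p²⟩ = −ħ² ∫ ψ*·ψ'' dx / ∫|ψ|² dx.
d²/dx² sin(jπx/a) = −(jπ/a)²·sin(jπx/a); on 0 ≤ x ≤ a, ∫sin²(jπx/a) dx = a/2 and ∫sin(jπx/a)·sin(lπx/a) dx = 0 for j ≠ l, so only diagonal terms survive in ∫|ψ|² and ∫ψ·ψ″; ∫ψ·ψ′ dx = [ψ²/2] between the walls = 0.
State is unnormalized: ∫|ψ|² dx = 5.8108, and ∫ψ*·(−ħ² ψ'') dx = 66.102, so ⟨p²⟩ = 66.102 / 5.8108.
⟨p²⟩ = 11.376.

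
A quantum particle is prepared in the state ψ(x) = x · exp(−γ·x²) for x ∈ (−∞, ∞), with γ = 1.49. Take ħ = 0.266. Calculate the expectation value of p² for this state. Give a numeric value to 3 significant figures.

p² ψ = −ħ² d²ψ/dx²; ⟨p²⟩ = −ħ² ∫ ψ*·ψ'' dx / ∫|ψ|² dx.
Expand each integrand as polynomial × e^(−2γx²) and use ∫x^(2j)·e^(−2γx²) dx = (2j−1)!!/(4γ)^j · √(π/(2γ)), odd powers → 0; here √(π/(2γ)) = 1.0268. Differentiate with the product rule, d/dx e^(−γx²) = −2γx·e^(−γx²).
State is unnormalized: ∫|ψ|² dx = 0.17227, and ∫ψ*·(−ħ² ψ'') dx = 0.054487, so ⟨p²⟩ = 0.054487 / 0.17227.
⟨p²⟩ = 0.31628.

0.316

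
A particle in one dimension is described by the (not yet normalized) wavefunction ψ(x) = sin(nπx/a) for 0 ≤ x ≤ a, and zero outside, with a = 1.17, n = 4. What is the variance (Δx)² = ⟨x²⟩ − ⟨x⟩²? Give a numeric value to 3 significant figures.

Compute ⟨x⟩ and ⟨x²⟩ separately, then (Δx)² = ⟨x²⟩ − ⟨x⟩².
With sin²θ = (1 − cos2θ)/2 on 0 ≤ x ≤ a: ∫sin²(nπx/a) dx = a/2, ∫x·sin²(nπx/a) dx = a²/4, ∫x²·sin²(nπx/a) dx = a³·(1/6 − 1/(4n²π²)); higher powers xᵏ the same way, integrating xᵏ·cos(2nπx/a) by parts.
Normalization: ∫|ψ|² dx = 0.58500.
⟨x⟩ = 0.58500 and ⟨x²⟩ = 0.45197.
(Δx)² = 0.45197 − (0.58500)² = 0.10974.

0.110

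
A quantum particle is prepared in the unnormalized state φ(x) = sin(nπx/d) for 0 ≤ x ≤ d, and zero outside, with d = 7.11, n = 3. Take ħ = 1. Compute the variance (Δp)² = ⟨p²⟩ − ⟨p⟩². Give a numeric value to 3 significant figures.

1.76

Compute ⟨p⟩ and ⟨p²⟩ separately; (Δp)² = ⟨p²⟩ − ⟨p⟩².
d/dx sin(nπx/d) = (nπ/d)·cos(nπx/d) and d²/dx² sin(nπx/d) = −(nπ/d)²·sin(nπx/d); on 0 ≤ x ≤ d, ∫sin²(nπx/d) dx = d/2 and ∫sin(nπx/d)·cos(nπx/d) dx = 0.
Normalization: ∫|φ|² dx = 3.5550.
⟨p⟩ = 0.0000 and ⟨p²⟩ = 1.7571.
(Δp)² = 1.7571 − (0.0000)² = 1.7571.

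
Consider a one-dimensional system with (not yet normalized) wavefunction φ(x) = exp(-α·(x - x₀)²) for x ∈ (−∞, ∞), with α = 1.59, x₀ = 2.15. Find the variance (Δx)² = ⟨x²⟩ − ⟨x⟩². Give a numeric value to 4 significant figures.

Compute ⟨x⟩ and ⟨x²⟩ separately, then (Δx)² = ⟨x²⟩ − ⟨x⟩².
Gaussian moments (u = x − x₀): ∫u^(2j)·e^(−2αu²) du = (2j−1)!!/(4α)^j · √(π/(2α)), odd powers integrate to 0; here √(π/(2α)) = 0.99394.
Normalization: ∫|φ|² dx = 0.99394.
⟨x⟩ = 2.1500 and ⟨x²⟩ = 4.7797.
(Δx)² = 4.7797 − (2.1500)² = 0.15723.

0.1572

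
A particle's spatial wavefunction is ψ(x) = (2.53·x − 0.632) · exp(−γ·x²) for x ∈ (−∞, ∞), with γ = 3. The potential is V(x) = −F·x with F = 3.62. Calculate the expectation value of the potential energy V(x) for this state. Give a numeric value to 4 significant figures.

1.034

⟨V⟩ = ∫ V(x)·|ψ|² dx / ∫|ψ|² dx.
Expand each integrand as polynomial × e^(−2γx²) and use ∫x^(2j)·e^(−2γx²) dx = (2j−1)!!/(4γ)^j · √(π/(2γ)), odd powers → 0; here √(π/(2γ)) = 0.72360.
State is unnormalized: ∫|ψ|² dx = 0.67500, and ∫ψ*·V(x)·ψ dx = 0.69806, so ⟨V⟩ = 0.69806 / 0.67500.
⟨V⟩ = 1.0342.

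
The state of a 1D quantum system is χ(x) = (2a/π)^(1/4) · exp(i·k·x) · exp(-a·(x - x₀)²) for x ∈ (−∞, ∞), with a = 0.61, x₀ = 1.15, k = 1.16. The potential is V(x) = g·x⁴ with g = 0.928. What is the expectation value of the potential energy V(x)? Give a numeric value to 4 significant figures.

5.109

⟨V⟩ = ∫ V(x)·|χ|² dx.
Gaussian moments (u = x − x₀): ∫u^(2j)·e^(−2au²) du = (2j−1)!!/(4a)^j · √(π/(2a)), odd powers integrate to 0; here √(π/(2a)) = 1.6047.
⟨V⟩ = 5.1086.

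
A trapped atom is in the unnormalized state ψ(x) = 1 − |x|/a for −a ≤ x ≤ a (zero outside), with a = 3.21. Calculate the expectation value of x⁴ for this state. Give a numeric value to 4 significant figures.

⟨x⁴⟩ = ∫ x⁴·|ψ|² dx / ∫|ψ|² dx (integrals over the domain).
ψ is even, so ∫ over [−a, a] = 2∫₀ᵃ with ψ = 1 − x/a there: ∫₀ᵃ (1 − x/a)² dx = a/3, ∫₀ᵃ x²(1 − x/a)² dx = a³/30, ∫₀ᵃ x⁴(1 − x/a)² dx = a⁵/105.
State is unnormalized: ∫|ψ|² dx = 2.1400, and ∫ψ*·x⁴·ψ dx = 6.4918, so ⟨x⁴⟩ = 6.4918 / 2.1400.
⟨x⁴⟩ = 3.0336.

3.034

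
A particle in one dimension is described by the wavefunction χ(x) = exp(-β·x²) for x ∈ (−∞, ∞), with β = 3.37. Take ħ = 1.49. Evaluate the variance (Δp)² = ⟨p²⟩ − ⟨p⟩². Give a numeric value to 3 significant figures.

7.48

Compute ⟨p⟩ and ⟨p²⟩ separately; (Δp)² = ⟨p²⟩ − ⟨p⟩².
Gaussian moments: ∫x^(2j)·e^(−2βx²) dx = (2j−1)!!/(4β)^j · √(π/(2β)), odd powers integrate to 0; here √(π/(2β)) = 0.68272. Derivatives: d/dx e^(−βx²) = −2βx·e^(−βx²), d²/dx² e^(−βx²) = (4β²x² − 2β)·e^(−βx²).
Normalization: ∫|χ|² dx = 0.68272.
⟨p⟩ = 0.0000 and ⟨p²⟩ = 7.4817.
(Δp)² = 7.4817 − (0.0000)² = 7.4817.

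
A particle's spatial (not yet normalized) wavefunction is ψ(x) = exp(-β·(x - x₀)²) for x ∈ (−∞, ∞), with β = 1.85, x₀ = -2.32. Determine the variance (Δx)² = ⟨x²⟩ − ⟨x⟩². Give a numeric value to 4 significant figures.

0.1351

Compute ⟨x⟩ and ⟨x²⟩ separately, then (Δx)² = ⟨x²⟩ − ⟨x⟩².
Gaussian moments (u = x − x₀): ∫u^(2j)·e^(−2βu²) du = (2j−1)!!/(4β)^j · √(π/(2β)), odd powers integrate to 0; here √(π/(2β)) = 0.92145.
Normalization: ∫|ψ|² dx = 0.92145.
⟨x⟩ = -2.3200 and ⟨x²⟩ = 5.5175.
(Δx)² = 5.5175 − (-2.3200)² = 0.13514.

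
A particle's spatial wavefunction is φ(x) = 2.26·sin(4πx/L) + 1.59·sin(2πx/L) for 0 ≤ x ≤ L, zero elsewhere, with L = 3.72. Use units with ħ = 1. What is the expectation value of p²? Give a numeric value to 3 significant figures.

p² φ = −ħ² d²φ/dx²; ⟨p²⟩ = −ħ² ∫ φ*·φ'' dx / ∫|φ|² dx.
d²/dx² sin(jπx/L) = −(jπ/L)²·sin(jπx/L); on 0 ≤ x ≤ L, ∫sin²(jπx/L) dx = L/2 and ∫sin(jπx/L)·sin(lπx/L) dx = 0 for j ≠ l, so only diagonal terms survive in ∫|φ|² and ∫φ·φ″; ∫φ·φ′ dx = [φ²/2] between the walls = 0.
State is unnormalized: ∫|φ|² dx = 14.202, and ∫φ*·(−ħ² φ'') dx = 121.82, so ⟨p²⟩ = 121.82 / 14.202.
⟨p²⟩ = 8.5777.

8.58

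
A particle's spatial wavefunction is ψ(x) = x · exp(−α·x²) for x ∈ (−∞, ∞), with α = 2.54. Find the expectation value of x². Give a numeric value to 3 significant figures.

⟨x²⟩ = ∫ x²·|ψ|² dx / ∫|ψ|² dx (integrals over the domain).
Expand each integrand as polynomial × e^(−2αx²) and use ∫x^(2j)·e^(−2αx²) dx = (2j−1)!!/(4α)^j · √(π/(2α)), odd powers → 0; here √(π/(2α)) = 0.78640.
State is unnormalized: ∫|ψ|² dx = 0.077401, and ∫ψ*·x²·ψ dx = 0.022855, so ⟨x²⟩ = 0.022855 / 0.077401.
⟨x²⟩ = 0.29528.

0.295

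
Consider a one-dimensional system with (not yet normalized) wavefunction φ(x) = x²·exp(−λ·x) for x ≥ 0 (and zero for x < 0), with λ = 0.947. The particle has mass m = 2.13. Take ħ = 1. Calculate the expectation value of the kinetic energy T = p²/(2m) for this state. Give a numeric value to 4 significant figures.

T = −(ħ²/2m) d²/dx², so ⟨T⟩ = −(ħ²/2m) ∫ φ*·φ'' dx / ∫|φ|² dx; with m = 2.13.
Differentiate x²·exp(−λ·x) with the product rule; every integrand then reduces to terms xʲ·e^(−2λx) on [0, ∞), with ∫₀^∞ xʲ·e^(−2λx) dx = j!/(2λ)^(j+1).
State is unnormalized: ∫|φ|² dx = 0.98472, and ∫φ*·(−ħ²/2m · φ'') dx = 0.069100, so ⟨T⟩ = 0.069100 / 0.98472.
⟨T⟩ = 0.070173.

0.07017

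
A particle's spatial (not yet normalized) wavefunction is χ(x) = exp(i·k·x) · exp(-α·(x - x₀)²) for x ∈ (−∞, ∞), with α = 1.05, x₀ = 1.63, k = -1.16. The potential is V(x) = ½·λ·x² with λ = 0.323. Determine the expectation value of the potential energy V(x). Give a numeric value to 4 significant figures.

⟨V⟩ = ∫ V(x)·|χ|² dx / ∫|χ|² dx.
Gaussian moments (u = x − x₀): ∫u^(2j)·e^(−2αu²) du = (2j−1)!!/(4α)^j · √(π/(2α)), odd powers integrate to 0; here √(π/(2α)) = 1.2231.
State is unnormalized: ∫|χ|² dx = 1.2231, and ∫χ*·V(x)·χ dx = 0.57185, so ⟨V⟩ = 0.57185 / 1.2231.
⟨V⟩ = 0.46754.

0.4675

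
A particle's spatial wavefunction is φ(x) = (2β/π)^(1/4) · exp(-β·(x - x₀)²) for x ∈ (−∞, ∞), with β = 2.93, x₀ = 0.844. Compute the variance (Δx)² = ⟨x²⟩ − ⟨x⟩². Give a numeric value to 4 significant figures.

0.08532

Compute ⟨x⟩ and ⟨x²⟩ separately, then (Δx)² = ⟨x²⟩ − ⟨x⟩².
Gaussian moments (u = x − x₀): ∫u^(2j)·e^(−2βu²) du = (2j−1)!!/(4β)^j · √(π/(2β)), odd powers integrate to 0; here √(π/(2β)) = 0.73219.
⟨x⟩ = 0.84400 and ⟨x²⟩ = 0.79766.
(Δx)² = 0.79766 − (0.84400)² = 0.085324.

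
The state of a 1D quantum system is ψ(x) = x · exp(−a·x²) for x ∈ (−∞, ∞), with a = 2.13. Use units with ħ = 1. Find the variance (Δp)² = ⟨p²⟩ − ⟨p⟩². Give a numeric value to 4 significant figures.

Compute ⟨p⟩ and ⟨p²⟩ separately; (Δp)² = ⟨p²⟩ − ⟨p⟩².
Expand each integrand as polynomial × e^(−2ax²) and use ∫x^(2j)·e^(−2ax²) dx = (2j−1)!!/(4a)^j · √(π/(2a)), odd powers → 0; here √(π/(2a)) = 0.85876. Differentiate with the product rule, d/dx e^(−ax²) = −2ax·e^(−ax²).
Normalization: ∫|ψ|² dx = 0.10079.
⟨p⟩ = 0.0000 and ⟨p²⟩ = 6.3900.
(Δp)² = 6.3900 − (0.0000)² = 6.3900.

6.390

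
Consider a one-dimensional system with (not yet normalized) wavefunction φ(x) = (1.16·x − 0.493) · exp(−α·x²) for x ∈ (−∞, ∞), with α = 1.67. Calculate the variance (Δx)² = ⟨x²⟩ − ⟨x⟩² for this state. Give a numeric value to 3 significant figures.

Compute ⟨x⟩ and ⟨x²⟩ separately, then (Δx)² = ⟨x²⟩ − ⟨x⟩².
Expand each integrand as polynomial × e^(−2αx²) and use ∫x^(2j)·e^(−2αx²) dx = (2j−1)!!/(4α)^j · √(π/(2α)), odd powers → 0; here √(π/(2α)) = 0.96984.
Normalization: ∫|φ|² dx = 0.43108.
⟨x⟩ = -0.38521 and ⟨x²⟩ = 0.28539.
(Δx)² = 0.28539 − (-0.38521)² = 0.13700.

0.137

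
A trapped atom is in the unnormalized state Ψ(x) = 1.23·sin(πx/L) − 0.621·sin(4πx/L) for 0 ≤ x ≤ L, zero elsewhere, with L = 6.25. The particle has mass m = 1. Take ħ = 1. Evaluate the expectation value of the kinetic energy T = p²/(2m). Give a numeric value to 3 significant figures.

0.511

T = −(ħ²/2m) d²/dx², so ⟨T⟩ = −(ħ²/2m) ∫ Ψ*·Ψ'' dx / ∫|Ψ|² dx; with m = 1.
d²/dx² sin(jπx/L) = −(jπ/L)²·sin(jπx/L); on 0 ≤ x ≤ L, ∫sin²(jπx/L) dx = L/2 and ∫sin(jπx/L)·sin(lπx/L) dx = 0 for j ≠ l, so only diagonal terms survive in ∫|Ψ|² and ∫Ψ·Ψ″; ∫Ψ·Ψ′ dx = [Ψ²/2] between the walls = 0.
State is unnormalized: ∫|Ψ|² dx = 5.9329, and ∫Ψ*·(−ħ²/2m · Ψ'') dx = 3.0332, so ⟨T⟩ = 3.0332 / 5.9329.
⟨T⟩ = 0.51125.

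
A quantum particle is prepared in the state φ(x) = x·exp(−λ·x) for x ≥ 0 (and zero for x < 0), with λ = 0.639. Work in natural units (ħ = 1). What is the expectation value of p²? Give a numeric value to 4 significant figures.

0.4083

p² φ = −ħ² d²φ/dx²; ⟨p²⟩ = −ħ² ∫ φ*·φ'' dx / ∫|φ|² dx.
Differentiate x·exp(−λ·x) with the product rule; every integrand then reduces to terms xʲ·e^(−2λx) on [0, ∞), with ∫₀^∞ xʲ·e^(−2λx) dx = j!/(2λ)^(j+1).
State is unnormalized: ∫|φ|² dx = 0.95816, and ∫φ*·(−ħ² φ'') dx = 0.39124, so ⟨p²⟩ = 0.39124 / 0.95816.
⟨p²⟩ = 0.40832.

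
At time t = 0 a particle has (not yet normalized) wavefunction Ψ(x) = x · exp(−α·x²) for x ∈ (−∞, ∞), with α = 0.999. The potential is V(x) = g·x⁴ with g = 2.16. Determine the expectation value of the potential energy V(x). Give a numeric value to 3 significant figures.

2.03

⟨V⟩ = ∫ V(x)·|Ψ|² dx / ∫|Ψ|² dx.
Expand each integrand as polynomial × e^(−2αx²) and use ∫x^(2j)·e^(−2αx²) dx = (2j−1)!!/(4α)^j · √(π/(2α)), odd powers → 0; here √(π/(2α)) = 1.2539.
State is unnormalized: ∫|Ψ|² dx = 0.31380, and ∫Ψ*·V(x)·Ψ dx = 0.63672, so ⟨V⟩ = 0.63672 / 0.31380.
⟨V⟩ = 2.0291.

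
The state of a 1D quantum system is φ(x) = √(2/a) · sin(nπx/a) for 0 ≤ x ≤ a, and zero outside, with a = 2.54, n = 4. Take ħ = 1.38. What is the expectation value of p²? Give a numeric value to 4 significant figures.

46.61

p² φ = −ħ² d²φ/dx²; ⟨p²⟩ = −ħ² ∫ φ*·φ'' dx.
d/dx sin(nπx/a) = (nπ/a)·cos(nπx/a) and d²/dx² sin(nπx/a) = −(nπ/a)²·sin(nπx/a); on 0 ≤ x ≤ a, ∫sin²(nπx/a) dx = a/2 and ∫sin(nπx/a)·cos(nπx/a) dx = 0.
⟨p²⟩ = 46.613.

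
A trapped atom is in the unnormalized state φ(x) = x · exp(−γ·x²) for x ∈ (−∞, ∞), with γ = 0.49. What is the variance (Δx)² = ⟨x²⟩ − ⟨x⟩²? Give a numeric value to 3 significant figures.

Compute ⟨x⟩ and ⟨x²⟩ separately, then (Δx)² = ⟨x²⟩ − ⟨x⟩².
Expand each integrand as polynomial × e^(−2γx²) and use ∫x^(2j)·e^(−2γx²) dx = (2j−1)!!/(4γ)^j · √(π/(2γ)), odd powers → 0; here √(π/(2γ)) = 1.7904.
Normalization: ∫|φ|² dx = 0.91349.
⟨x⟩ = 0.0000 and ⟨x²⟩ = 1.5306.
(Δx)² = 1.5306 − (0.0000)² = 1.5306.

1.53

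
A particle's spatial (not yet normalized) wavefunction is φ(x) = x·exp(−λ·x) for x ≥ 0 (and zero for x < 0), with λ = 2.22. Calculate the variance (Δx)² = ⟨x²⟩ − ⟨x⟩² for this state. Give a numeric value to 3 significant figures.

Compute ⟨x⟩ and ⟨x²⟩ separately, then (Δx)² = ⟨x²⟩ − ⟨x⟩².
Every integrand reduces to terms xʲ·e^(−2λx) on [0, ∞); use ∫₀^∞ xʲ·e^(−2λx) dx = j!/(2λ)^(j+1).
Normalization: ∫|φ|² dx = 0.022850.
⟨x⟩ = 0.67568 and ⟨x²⟩ = 0.60872.
(Δx)² = 0.60872 − (0.67568)² = 0.15218.

0.152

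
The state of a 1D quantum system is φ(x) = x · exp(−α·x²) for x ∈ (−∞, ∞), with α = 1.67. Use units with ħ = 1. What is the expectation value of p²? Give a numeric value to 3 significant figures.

p² φ = −ħ² d²φ/dx²; ⟨p²⟩ = −ħ² ∫ φ*·φ'' dx / ∫|φ|² dx.
Expand each integrand as polynomial × e^(−2αx²) and use ∫x^(2j)·e^(−2αx²) dx = (2j−1)!!/(4α)^j · √(π/(2α)), odd powers → 0; here √(π/(2α)) = 0.96984. Differentiate with the product rule, d/dx e^(−αx²) = −2αx·e^(−αx²).
State is unnormalized: ∫|φ|² dx = 0.14519, and ∫φ*·(−ħ² φ'') dx = 0.72738, so ⟨p²⟩ = 0.72738 / 0.14519.
⟨p²⟩ = 5.0100.

5.01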